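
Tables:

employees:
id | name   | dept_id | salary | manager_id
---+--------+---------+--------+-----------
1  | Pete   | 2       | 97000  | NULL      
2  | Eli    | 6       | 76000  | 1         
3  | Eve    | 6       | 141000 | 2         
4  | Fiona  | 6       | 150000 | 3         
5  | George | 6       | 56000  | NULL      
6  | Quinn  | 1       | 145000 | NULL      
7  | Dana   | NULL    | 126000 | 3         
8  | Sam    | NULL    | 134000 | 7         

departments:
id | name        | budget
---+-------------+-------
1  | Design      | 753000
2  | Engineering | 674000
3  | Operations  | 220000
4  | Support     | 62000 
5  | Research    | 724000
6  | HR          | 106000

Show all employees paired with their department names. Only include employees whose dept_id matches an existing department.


INNER JOIN keeps only employees rows whose dept_id matches an id in departments. Walk through each employee:
  - employee 1 (Pete): dept_id=2 -> matches Engineering
  - employee 2 (Eli): dept_id=6 -> matches HR
  - employee 3 (Eve): dept_id=6 -> matches HR
  - employee 4 (Fiona): dept_id=6 -> matches HR
  - employee 5 (George): dept_id=6 -> matches HR
  - employee 6 (Quinn): dept_id=1 -> matches Design
  - employee 7 (Dana): dept_id=NULL, no match -> dropped
  - employee 8 (Sam): dept_id=NULL, no match -> dropped
So 2 of 8 rows are dropped.

SQL:
SELECT a.name, b.name AS department
FROM employees a
INNER JOIN departments b ON a.dept_id = b.id

Result:
name   | department 
-------+------------
Pete   | Engineering
Eli    | HR         
Eve    | HR         
Fiona  | HR         
George | HR         
Quinn  | Design     


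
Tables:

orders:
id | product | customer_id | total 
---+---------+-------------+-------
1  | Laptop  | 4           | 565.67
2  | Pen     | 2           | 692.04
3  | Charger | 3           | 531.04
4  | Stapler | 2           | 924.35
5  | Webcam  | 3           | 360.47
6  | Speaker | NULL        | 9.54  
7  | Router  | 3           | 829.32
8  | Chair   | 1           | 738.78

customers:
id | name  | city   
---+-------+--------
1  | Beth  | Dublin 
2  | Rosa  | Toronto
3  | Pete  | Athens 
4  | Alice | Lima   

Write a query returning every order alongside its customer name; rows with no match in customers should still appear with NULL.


LEFT JOIN keeps every row from orders (the left table); where customer_id has no match in customers, the customer columns become NULL. Walk through each order:
  - order 1 (Laptop): customer_id=4 -> matches Alice
  - order 2 (Pen): customer_id=2 -> matches Rosa
  - order 3 (Charger): customer_id=3 -> matches Pete
  - order 4 (Stapler): customer_id=2 -> matches Rosa
  - order 5 (Webcam): customer_id=3 -> matches Pete
  - order 6 (Speaker): customer_id=NULL, no match -> kept with NULL
  - order 7 (Router): customer_id=3 -> matches Pete
  - order 8 (Chair): customer_id=1 -> matches Beth
All 8 rows appear; 1 has NULL customer.

SQL:
SELECT a.product, b.name AS customer
FROM orders a
LEFT JOIN customers b ON a.customer_id = b.id

Result:
product | customer
--------+---------
Laptop  | Alice   
Pen     | Rosa    
Charger | Pete    
Stapler | Rosa    
Webcam  | Pete    
Speaker | NULL    
Router  | Pete    
Chair   | Beth    


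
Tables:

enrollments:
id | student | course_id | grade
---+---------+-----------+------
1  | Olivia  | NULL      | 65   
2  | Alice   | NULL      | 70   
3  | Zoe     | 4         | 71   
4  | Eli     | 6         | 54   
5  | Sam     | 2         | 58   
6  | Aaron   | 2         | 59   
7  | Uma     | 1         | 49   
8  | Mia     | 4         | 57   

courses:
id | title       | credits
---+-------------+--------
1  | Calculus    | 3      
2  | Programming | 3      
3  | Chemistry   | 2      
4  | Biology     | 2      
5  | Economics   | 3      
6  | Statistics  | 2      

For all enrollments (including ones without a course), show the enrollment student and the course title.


LEFT JOIN keeps every row from enrollments (the left table); where course_id has no match in courses, the course columns become NULL. Walk through each enrollment:
  - enrollment 1 (Olivia): course_id=NULL, no match -> kept with NULL
  - enrollment 2 (Alice): course_id=NULL, no match -> kept with NULL
  - enrollment 3 (Zoe): course_id=4 -> matches Biology
  - enrollment 4 (Eli): course_id=6 -> matches Statistics
  - enrollment 5 (Sam): course_id=2 -> matches Programming
  - enrollment 6 (Aaron): course_id=2 -> matches Programming
  - enrollment 7 (Uma): course_id=1 -> matches Calculus
  - enrollment 8 (Mia): course_id=4 -> matches Biology
All 8 rows appear; 2 have NULL course.

SQL:
SELECT a.student, b.title AS course
FROM enrollments a
LEFT JOIN courses b ON a.course_id = b.id

Result:
student | course     
--------+------------
Olivia  | NULL       
Alice   | NULL       
Zoe     | Biology    
Eli     | Statistics 
Sam     | Programming
Aaron   | Programming
Uma     | Calculus   
Mia     | Biology    


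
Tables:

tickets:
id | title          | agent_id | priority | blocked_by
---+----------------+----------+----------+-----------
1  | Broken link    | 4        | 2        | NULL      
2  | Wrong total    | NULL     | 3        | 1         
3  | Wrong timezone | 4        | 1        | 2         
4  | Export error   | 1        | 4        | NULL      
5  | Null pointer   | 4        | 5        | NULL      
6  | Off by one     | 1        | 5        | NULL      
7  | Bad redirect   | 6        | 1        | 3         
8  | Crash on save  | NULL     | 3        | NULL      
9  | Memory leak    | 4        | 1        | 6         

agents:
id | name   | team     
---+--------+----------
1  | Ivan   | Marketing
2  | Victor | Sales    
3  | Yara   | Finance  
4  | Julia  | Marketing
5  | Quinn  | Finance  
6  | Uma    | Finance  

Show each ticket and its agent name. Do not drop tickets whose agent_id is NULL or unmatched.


LEFT JOIN keeps every row from tickets (the left table); where agent_id has no match in agents, the agent columns become NULL. Walk through each ticket:
  - ticket 1 (Broken link): agent_id=4 -> matches Julia
  - ticket 2 (Wrong total): agent_id=NULL, no match -> kept with NULL
  - ticket 3 (Wrong timezone): agent_id=4 -> matches Julia
  - ticket 4 (Export error): agent_id=1 -> matches Ivan
  - ticket 5 (Null pointer): agent_id=4 -> matches Julia
  - ticket 6 (Off by one): agent_id=1 -> matches Ivan
  - ticket 7 (Bad redirect): agent_id=6 -> matches Uma
  - ticket 8 (Crash on save): agent_id=NULL, no match -> kept with NULL
  - ticket 9 (Memory leak): agent_id=4 -> matches Julia
All 9 rows appear; 2 have NULL agent.

SQL:
SELECT a.title, b.name AS agent
FROM tickets a
LEFT JOIN agents b ON a.agent_id = b.id

Result:
title          | agent
---------------+------
Broken link    | Julia
Wrong total    | NULL 
Wrong timezone | Julia
Export error   | Ivan 
Null pointer   | Julia
Off by one     | Ivan 
Bad redirect   | Uma  
Crash on save  | NULL 
Memory leak    | Julia


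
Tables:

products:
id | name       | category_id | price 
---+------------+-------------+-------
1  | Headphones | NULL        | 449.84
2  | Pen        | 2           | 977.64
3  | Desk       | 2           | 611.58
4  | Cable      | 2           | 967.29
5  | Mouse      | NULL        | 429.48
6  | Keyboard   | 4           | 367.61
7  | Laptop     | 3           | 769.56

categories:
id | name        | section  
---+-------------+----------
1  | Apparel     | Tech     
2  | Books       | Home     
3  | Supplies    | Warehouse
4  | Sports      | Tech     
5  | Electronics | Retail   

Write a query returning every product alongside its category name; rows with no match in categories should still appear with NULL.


LEFT JOIN keeps every row from products (the left table); where category_id has no match in categories, the category columns become NULL. Walk through each product:
  - product 1 (Headphones): category_id=NULL, no match -> kept with NULL
  - product 2 (Pen): category_id=2 -> matches Books
  - product 3 (Desk): category_id=2 -> matches Books
  - product 4 (Cable): category_id=2 -> matches Books
  - product 5 (Mouse): category_id=NULL, no match -> kept with NULL
  - product 6 (Keyboard): category_id=4 -> matches Sports
  - product 7 (Laptop): category_id=3 -> matches Supplies
All 7 rows appear; 2 have NULL category.

SQL:
SELECT a.name, b.name AS category
FROM products a
LEFT JOIN categories b ON a.category_id = b.id

Result:
name       | category
-----------+---------
Headphones | NULL    
Pen        | Books   
Desk       | Books   
Cable      | Books   
Mouse      | NULL    
Keyboard   | Sports  
Laptop     | Supplies


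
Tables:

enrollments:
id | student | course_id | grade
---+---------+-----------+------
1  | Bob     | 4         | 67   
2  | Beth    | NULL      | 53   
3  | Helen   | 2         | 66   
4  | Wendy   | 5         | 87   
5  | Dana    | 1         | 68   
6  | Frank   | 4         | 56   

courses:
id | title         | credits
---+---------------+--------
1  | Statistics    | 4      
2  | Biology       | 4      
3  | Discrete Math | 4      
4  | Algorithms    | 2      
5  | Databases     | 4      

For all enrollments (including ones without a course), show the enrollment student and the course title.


LEFT JOIN keeps every row from enrollments (the left table); where course_id has no match in courses, the course columns become NULL. Walk through each enrollment:
  - enrollment 1 (Bob): course_id=4 -> matches Algorithms
  - enrollment 2 (Beth): course_id=NULL, no match -> kept with NULL
  - enrollment 3 (Helen): course_id=2 -> matches Biology
  - enrollment 4 (Wendy): course_id=5 -> matches Databases
  - enrollment 5 (Dana): course_id=1 -> matches Statistics
  - enrollment 6 (Frank): course_id=4 -> matches Algorithms
All 6 rows appear; 1 has NULL course.

SQL:
SELECT a.student, b.title AS course
FROM enrollments a
LEFT JOIN courses b ON a.course_id = b.id

Result:
student | course    
--------+-----------
Bob     | Algorithms
Beth    | NULL      
Helen   | Biology   
Wendy   | Databases 
Dana    | Statistics
Frank   | Algorithms


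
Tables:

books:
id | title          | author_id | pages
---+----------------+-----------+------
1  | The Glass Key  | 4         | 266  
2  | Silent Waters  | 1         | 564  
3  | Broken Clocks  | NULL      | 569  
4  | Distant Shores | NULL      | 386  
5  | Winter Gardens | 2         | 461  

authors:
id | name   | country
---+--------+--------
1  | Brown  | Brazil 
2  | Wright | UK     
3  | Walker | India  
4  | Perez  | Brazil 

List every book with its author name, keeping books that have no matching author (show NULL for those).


LEFT JOIN keeps every row from books (the left table); where author_id has no match in authors, the author columns become NULL. Walk through each book:
  - book 1 (The Glass Key): author_id=4 -> matches Perez
  - book 2 (Silent Waters): author_id=1 -> matches Brown
  - book 3 (Broken Clocks): author_id=NULL, no match -> kept with NULL
  - book 4 (Distant Shores): author_id=NULL, no match -> kept with NULL
  - book 5 (Winter Gardens): author_id=2 -> matches Wright
All 5 rows appear; 2 have NULL author.

SQL:
SELECT a.title, b.name AS author
FROM books a
LEFT JOIN authors b ON a.author_id = b.id

Result:
title          | author
---------------+-------
The Glass Key  | Perez 
Silent Waters  | Brown 
Broken Clocks  | NULL  
Distant Shores | NULL  
Winter Gardens | Wright


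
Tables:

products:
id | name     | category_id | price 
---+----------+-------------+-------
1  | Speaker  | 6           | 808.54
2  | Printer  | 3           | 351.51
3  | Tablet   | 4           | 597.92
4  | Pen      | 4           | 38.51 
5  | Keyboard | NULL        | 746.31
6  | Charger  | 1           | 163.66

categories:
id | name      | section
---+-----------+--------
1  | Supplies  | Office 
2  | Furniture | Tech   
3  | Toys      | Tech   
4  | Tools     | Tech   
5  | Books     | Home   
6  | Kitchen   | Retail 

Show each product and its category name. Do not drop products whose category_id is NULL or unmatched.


LEFT JOIN keeps every row from products (the left table); where category_id has no match in categories, the category columns become NULL. Walk through each product:
  - product 1 (Speaker): category_id=6 -> matches Kitchen
  - product 2 (Printer): category_id=3 -> matches Toys
  - product 3 (Tablet): category_id=4 -> matches Tools
  - product 4 (Pen): category_id=4 -> matches Tools
  - product 5 (Keyboard): category_id=NULL, no match -> kept with NULL
  - product 6 (Charger): category_id=1 -> matches Supplies
All 6 rows appear; 1 has NULL category.

SQL:
SELECT a.name, b.name AS category
FROM products a
LEFT JOIN categories b ON a.category_id = b.id

Result:
name     | category
---------+---------
Speaker  | Kitchen 
Printer  | Toys    
Tablet   | Tools   
Pen      | Tools   
Keyboard | NULL    
Charger  | Supplies


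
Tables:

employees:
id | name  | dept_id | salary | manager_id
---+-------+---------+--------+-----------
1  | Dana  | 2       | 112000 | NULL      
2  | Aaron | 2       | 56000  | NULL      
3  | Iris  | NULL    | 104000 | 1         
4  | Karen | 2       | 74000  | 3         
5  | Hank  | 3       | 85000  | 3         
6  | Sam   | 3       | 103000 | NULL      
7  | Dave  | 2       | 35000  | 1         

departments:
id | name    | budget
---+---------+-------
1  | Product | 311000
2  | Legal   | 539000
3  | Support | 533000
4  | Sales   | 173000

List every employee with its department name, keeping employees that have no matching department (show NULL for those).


LEFT JOIN keeps every row from employees (the left table); where dept_id has no match in departments, the department columns become NULL. Walk through each employee:
  - employee 1 (Dana): dept_id=2 -> matches Legal
  - employee 2 (Aaron): dept_id=2 -> matches Legal
  - employee 3 (Iris): dept_id=NULL, no match -> kept with NULL
  - employee 4 (Karen): dept_id=2 -> matches Legal
  - employee 5 (Hank): dept_id=3 -> matches Support
  - employee 6 (Sam): dept_id=3 -> matches Support
  - employee 7 (Dave): dept_id=2 -> matches Legal
All 7 rows appear; 1 has NULL department.

SQL:
SELECT a.name, b.name AS department
FROM employees a
LEFT JOIN departments b ON a.dept_id = b.id

Result:
name  | department
------+-----------
Dana  | Legal     
Aaron | Legal     
Iris  | NULL      
Karen | Legal     
Hank  | Support   
Sam   | Support   
Dave  | Legal     


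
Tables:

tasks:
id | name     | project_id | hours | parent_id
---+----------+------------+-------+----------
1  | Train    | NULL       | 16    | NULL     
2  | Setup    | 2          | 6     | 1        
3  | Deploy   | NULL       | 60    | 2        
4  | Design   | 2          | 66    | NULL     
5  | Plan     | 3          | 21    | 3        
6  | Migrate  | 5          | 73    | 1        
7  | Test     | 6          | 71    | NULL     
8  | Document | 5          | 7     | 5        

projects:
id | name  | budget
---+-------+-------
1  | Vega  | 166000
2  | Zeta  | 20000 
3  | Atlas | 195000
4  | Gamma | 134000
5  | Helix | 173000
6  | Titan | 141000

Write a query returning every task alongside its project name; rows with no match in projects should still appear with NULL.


LEFT JOIN keeps every row from tasks (the left table); where project_id has no match in projects, the project columns become NULL. Walk through each task:
  - task 1 (Train): project_id=NULL, no match -> kept with NULL
  - task 2 (Setup): project_id=2 -> matches Zeta
  - task 3 (Deploy): project_id=NULL, no match -> kept with NULL
  - task 4 (Design): project_id=2 -> matches Zeta
  - task 5 (Plan): project_id=3 -> matches Atlas
  - task 6 (Migrate): project_id=5 -> matches Helix
  - task 7 (Test): project_id=6 -> matches Titan
  - task 8 (Document): project_id=5 -> matches Helix
All 8 rows appear; 2 have NULL project.

SQL:
SELECT a.name, b.name AS project
FROM tasks a
LEFT JOIN projects b ON a.project_id = b.id

Result:
name     | project
---------+--------
Train    | NULL   
Setup    | Zeta   
Deploy   | NULL   
Design   | Zeta   
Plan     | Atlas  
Migrate  | Helix  
Test     | Titan  
Document | Helix  


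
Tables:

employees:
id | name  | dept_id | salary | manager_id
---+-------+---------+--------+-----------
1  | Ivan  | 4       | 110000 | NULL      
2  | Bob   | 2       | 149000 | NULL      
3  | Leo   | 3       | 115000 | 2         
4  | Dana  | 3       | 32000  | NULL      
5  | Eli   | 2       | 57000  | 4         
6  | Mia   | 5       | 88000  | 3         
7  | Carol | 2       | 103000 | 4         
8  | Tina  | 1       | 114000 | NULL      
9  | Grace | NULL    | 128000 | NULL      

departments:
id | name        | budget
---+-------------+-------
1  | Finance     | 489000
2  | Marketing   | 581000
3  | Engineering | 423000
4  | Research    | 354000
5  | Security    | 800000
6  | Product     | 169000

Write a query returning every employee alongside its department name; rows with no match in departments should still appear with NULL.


LEFT JOIN keeps every row from employees (the left table); where dept_id has no match in departments, the department columns become NULL. Walk through each employee:
  - employee 1 (Ivan): dept_id=4 -> matches Research
  - employee 2 (Bob): dept_id=2 -> matches Marketing
  - employee 3 (Leo): dept_id=3 -> matches Engineering
  - employee 4 (Dana): dept_id=3 -> matches Engineering
  - employee 5 (Eli): dept_id=2 -> matches Marketing
  - employee 6 (Mia): dept_id=5 -> matches Security
  - employee 7 (Carol): dept_id=2 -> matches Marketing
  - employee 8 (Tina): dept_id=1 -> matches Finance
  - employee 9 (Grace): dept_id=NULL, no match -> kept with NULL
All 9 rows appear; 1 has NULL department.

SQL:
SELECT a.name, b.name AS department
FROM employees a
LEFT JOIN departments b ON a.dept_id = b.id

Result:
name  | department 
------+------------
Ivan  | Research   
Bob   | Marketing  
Leo   | Engineering
Dana  | Engineering
Eli   | Marketing  
Mia   | Security   
Carol | Marketing  
Tina  | Finance    
Grace | NULL       


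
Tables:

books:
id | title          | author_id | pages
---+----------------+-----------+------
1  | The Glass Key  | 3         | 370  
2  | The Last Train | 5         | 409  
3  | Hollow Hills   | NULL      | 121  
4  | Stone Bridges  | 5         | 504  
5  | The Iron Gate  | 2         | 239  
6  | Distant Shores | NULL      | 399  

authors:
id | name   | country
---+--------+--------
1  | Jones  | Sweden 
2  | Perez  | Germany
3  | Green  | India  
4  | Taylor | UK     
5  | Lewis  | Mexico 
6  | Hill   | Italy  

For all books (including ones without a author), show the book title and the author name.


LEFT JOIN keeps every row from books (the left table); where author_id has no match in authors, the author columns become NULL. Walk through each book:
  - book 1 (The Glass Key): author_id=3 -> matches Green
  - book 2 (The Last Train): author_id=5 -> matches Lewis
  - book 3 (Hollow Hills): author_id=NULL, no match -> kept with NULL
  - book 4 (Stone Bridges): author_id=5 -> matches Lewis
  - book 5 (The Iron Gate): author_id=2 -> matches Perez
  - book 6 (Distant Shores): author_id=NULL, no match -> kept with NULL
All 6 rows appear; 2 have NULL author.

SQL:
SELECT a.title, b.name AS author
FROM books a
LEFT JOIN authors b ON a.author_id = b.id

Result:
title          | author
---------------+-------
The Glass Key  | Green 
The Last Train | Lewis 
Hollow Hills   | NULL  
Stone Bridges  | Lewis 
The Iron Gate  | Perez 
Distant Shores | NULL  


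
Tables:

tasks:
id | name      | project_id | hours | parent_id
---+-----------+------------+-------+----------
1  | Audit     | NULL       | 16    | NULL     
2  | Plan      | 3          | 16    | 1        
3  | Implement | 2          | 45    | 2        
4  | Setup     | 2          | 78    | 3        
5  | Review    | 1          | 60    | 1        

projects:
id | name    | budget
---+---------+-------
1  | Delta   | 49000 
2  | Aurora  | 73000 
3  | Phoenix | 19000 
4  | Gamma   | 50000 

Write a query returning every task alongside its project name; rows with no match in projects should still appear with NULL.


LEFT JOIN keeps every row from tasks (the left table); where project_id has no match in projects, the project columns become NULL. Walk through each task:
  - task 1 (Audit): project_id=NULL, no match -> kept with NULL
  - task 2 (Plan): project_id=3 -> matches Phoenix
  - task 3 (Implement): project_id=2 -> matches Aurora
  - task 4 (Setup): project_id=2 -> matches Aurora
  - task 5 (Review): project_id=1 -> matches Delta
All 5 rows appear; 1 has NULL project.

SQL:
SELECT a.name, b.name AS project
FROM tasks a
LEFT JOIN projects b ON a.project_id = b.id

Result:
name      | project
----------+--------
Audit     | NULL   
Plan      | Phoenix
Implement | Aurora 
Setup     | Aurora 
Review    | Delta  


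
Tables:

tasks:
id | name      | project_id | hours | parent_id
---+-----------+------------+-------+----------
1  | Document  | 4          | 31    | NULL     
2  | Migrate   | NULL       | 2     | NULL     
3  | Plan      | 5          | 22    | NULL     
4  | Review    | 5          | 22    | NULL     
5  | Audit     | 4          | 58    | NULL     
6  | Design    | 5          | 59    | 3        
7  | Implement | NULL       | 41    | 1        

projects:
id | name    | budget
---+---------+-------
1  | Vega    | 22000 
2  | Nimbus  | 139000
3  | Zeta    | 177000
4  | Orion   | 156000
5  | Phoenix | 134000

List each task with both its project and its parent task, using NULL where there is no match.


Two LEFT JOINs from the same base table tasks: one to projects via project_id, one to tasks itself via parent_id. Both are LEFT so every task is preserved.
Match against projects:
  - task 1 (Document): project_id=4 -> matches Orion
  - task 2 (Migrate): project_id=NULL, no match -> kept with NULL
  - task 3 (Plan): project_id=5 -> matches Phoenix
  - task 4 (Review): project_id=5 -> matches Phoenix
  - task 5 (Audit): project_id=4 -> matches Orion
  - task 6 (Design): project_id=5 -> matches Phoenix
  - task 7 (Implement): project_id=NULL, no match -> kept with NULL
Match against tasks (self):
  - task 1 (Document): parent_id=NULL -> NULL
  - task 2 (Migrate): parent_id=NULL -> NULL
  - task 3 (Plan): parent_id=NULL -> NULL
  - task 4 (Review): parent_id=NULL -> NULL
  - task 5 (Audit): parent_id=NULL -> NULL
  - task 6 (Design): parent_id=3 -> Plan
  - task 7 (Implement): parent_id=1 -> Document

SQL:
SELECT a.name, b.name AS project, c.name AS parent
FROM tasks a
LEFT JOIN projects b ON a.project_id = b.id
LEFT JOIN tasks c ON a.parent_id = c.id

Result:
name      | project | parent  
----------+---------+---------
Document  | Orion   | NULL    
Migrate   | NULL    | NULL    
Plan      | Phoenix | NULL    
Review    | Phoenix | NULL    
Audit     | Orion   | NULL    
Design    | Phoenix | Plan    
Implement | NULL    | Document


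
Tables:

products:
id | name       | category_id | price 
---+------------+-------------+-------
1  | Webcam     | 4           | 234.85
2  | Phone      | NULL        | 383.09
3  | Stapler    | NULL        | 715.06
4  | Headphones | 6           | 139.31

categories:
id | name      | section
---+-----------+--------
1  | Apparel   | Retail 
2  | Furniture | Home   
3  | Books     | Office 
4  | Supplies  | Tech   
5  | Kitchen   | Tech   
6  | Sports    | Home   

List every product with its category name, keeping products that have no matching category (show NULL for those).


LEFT JOIN keeps every row from products (the left table); where category_id has no match in categories, the category columns become NULL. Walk through each product:
  - product 1 (Webcam): category_id=4 -> matches Supplies
  - product 2 (Phone): category_id=NULL, no match -> kept with NULL
  - product 3 (Stapler): category_id=NULL, no match -> kept with NULL
  - product 4 (Headphones): category_id=6 -> matches Sports
All 4 rows appear; 2 have NULL category.

SQL:
SELECT a.name, b.name AS category
FROM products a
LEFT JOIN categories b ON a.category_id = b.id

Result:
name       | category
-----------+---------
Webcam     | Supplies
Phone      | NULL    
Stapler    | NULL    
Headphones | Sports  


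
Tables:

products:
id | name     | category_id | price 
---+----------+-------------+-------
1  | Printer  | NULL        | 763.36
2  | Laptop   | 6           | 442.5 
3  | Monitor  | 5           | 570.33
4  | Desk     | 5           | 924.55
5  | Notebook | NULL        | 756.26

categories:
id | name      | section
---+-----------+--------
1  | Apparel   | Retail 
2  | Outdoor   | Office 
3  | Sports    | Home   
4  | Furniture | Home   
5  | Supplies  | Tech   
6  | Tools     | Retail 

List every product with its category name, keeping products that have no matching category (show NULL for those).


LEFT JOIN keeps every row from products (the left table); where category_id has no match in categories, the category columns become NULL. Walk through each product:
  - product 1 (Printer): category_id=NULL, no match -> kept with NULL
  - product 2 (Laptop): category_id=6 -> matches Tools
  - product 3 (Monitor): category_id=5 -> matches Supplies
  - product 4 (Desk): category_id=5 -> matches Supplies
  - product 5 (Notebook): category_id=NULL, no match -> kept with NULL
All 5 rows appear; 2 have NULL category.

SQL:
SELECT a.name, b.name AS category
FROM products a
LEFT JOIN categories b ON a.category_id = b.id

Result:
name     | category
---------+---------
Printer  | NULL    
Laptop   | Tools   
Monitor  | Supplies
Desk     | Supplies
Notebook | NULL    


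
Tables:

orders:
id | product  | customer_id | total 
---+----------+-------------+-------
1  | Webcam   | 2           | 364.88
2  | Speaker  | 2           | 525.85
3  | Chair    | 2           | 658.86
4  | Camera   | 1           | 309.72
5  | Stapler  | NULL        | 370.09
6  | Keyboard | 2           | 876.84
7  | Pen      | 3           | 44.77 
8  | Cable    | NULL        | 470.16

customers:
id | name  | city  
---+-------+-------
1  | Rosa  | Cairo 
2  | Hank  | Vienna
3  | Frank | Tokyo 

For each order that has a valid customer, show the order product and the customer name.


INNER JOIN keeps only orders rows whose customer_id matches an id in customers. Walk through each order:
  - order 1 (Webcam): customer_id=2 -> matches Hank
  - order 2 (Speaker): customer_id=2 -> matches Hank
  - order 3 (Chair): customer_id=2 -> matches Hank
  - order 4 (Camera): customer_id=1 -> matches Rosa
  - order 5 (Stapler): customer_id=NULL, no match -> dropped
  - order 6 (Keyboard): customer_id=2 -> matches Hank
  - order 7 (Pen): customer_id=3 -> matches Frank
  - order 8 (Cable): customer_id=NULL, no match -> dropped
So 2 of 8 rows are dropped.

SQL:
SELECT a.product, b.name AS customer
FROM orders a
INNER JOIN customers b ON a.customer_id = b.id

Result:
product  | customer
---------+---------
Webcam   | Hank    
Speaker  | Hank    
Chair    | Hank    
Camera   | Rosa    
Keyboard | Hank    
Pen      | Frank   


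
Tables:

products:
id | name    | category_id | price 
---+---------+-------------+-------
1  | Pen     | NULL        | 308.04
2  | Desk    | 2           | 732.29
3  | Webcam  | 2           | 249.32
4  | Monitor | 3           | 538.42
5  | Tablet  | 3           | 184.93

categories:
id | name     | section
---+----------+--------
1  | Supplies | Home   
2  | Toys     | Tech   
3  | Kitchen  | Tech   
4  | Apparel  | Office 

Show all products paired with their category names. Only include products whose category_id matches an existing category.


INNER JOIN keeps only products rows whose category_id matches an id in categories. Walk through each product:
  - product 1 (Pen): category_id=NULL, no match -> dropped
  - product 2 (Desk): category_id=2 -> matches Toys
  - product 3 (Webcam): category_id=2 -> matches Toys
  - product 4 (Monitor): category_id=3 -> matches Kitchen
  - product 5 (Tablet): category_id=3 -> matches Kitchen
So 1 of 5 rows is dropped.

SQL:
SELECT a.name, b.name AS category
FROM products a
INNER JOIN categories b ON a.category_id = b.id

Result:
name    | category
--------+---------
Desk    | Toys    
Webcam  | Toys    
Monitor | Kitchen 
Tablet  | Kitchen 


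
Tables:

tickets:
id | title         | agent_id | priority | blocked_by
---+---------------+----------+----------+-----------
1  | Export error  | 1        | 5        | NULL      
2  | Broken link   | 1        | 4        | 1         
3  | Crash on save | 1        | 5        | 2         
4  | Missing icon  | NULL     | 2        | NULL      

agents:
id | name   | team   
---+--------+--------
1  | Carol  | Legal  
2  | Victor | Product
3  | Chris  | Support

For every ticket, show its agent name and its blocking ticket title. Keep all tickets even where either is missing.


Two LEFT JOINs from the same base table tickets: one to agents via agent_id, one to tickets itself via blocked_by. Both are LEFT so every ticket is preserved.
Match against agents:
  - ticket 1 (Export error): agent_id=1 -> matches Carol
  - ticket 2 (Broken link): agent_id=1 -> matches Carol
  - ticket 3 (Crash on save): agent_id=1 -> matches Carol
  - ticket 4 (Missing icon): agent_id=NULL, no match -> kept with NULL
Match against tickets (self):
  - ticket 1 (Export error): blocked_by=NULL -> NULL
  - ticket 2 (Broken link): blocked_by=1 -> Export error
  - ticket 3 (Crash on save): blocked_by=2 -> Broken link
  - ticket 4 (Missing icon): blocked_by=NULL -> NULL

SQL:
SELECT a.title, b.name AS agent, c.title AS blocked_by
FROM tickets a
LEFT JOIN agents b ON a.agent_id = b.id
LEFT JOIN tickets c ON a.blocked_by = c.id

Result:
title         | agent | blocked_by  
--------------+-------+-------------
Export error  | Carol | NULL        
Broken link   | Carol | Export error
Crash on save | Carol | Broken link 
Missing icon  | NULL  | NULL        


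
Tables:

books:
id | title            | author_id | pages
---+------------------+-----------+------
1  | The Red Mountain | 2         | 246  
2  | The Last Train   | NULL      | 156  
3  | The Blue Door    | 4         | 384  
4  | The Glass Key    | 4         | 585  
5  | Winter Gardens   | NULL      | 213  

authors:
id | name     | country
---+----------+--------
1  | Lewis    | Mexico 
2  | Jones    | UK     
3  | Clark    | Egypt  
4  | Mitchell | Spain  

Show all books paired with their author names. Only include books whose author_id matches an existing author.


INNER JOIN keeps only books rows whose author_id matches an id in authors. Walk through each book:
  - book 1 (The Red Mountain): author_id=2 -> matches Jones
  - book 2 (The Last Train): author_id=NULL, no match -> dropped
  - book 3 (The Blue Door): author_id=4 -> matches Mitchell
  - book 4 (The Glass Key): author_id=4 -> matches Mitchell
  - book 5 (Winter Gardens): author_id=NULL, no match -> dropped
So 2 of 5 rows are dropped.

SQL:
SELECT a.title, b.name AS author
FROM books a
INNER JOIN authors b ON a.author_id = b.id

Result:
title            | author  
-----------------+---------
The Red Mountain | Jones   
The Blue Door    | Mitchell
The Glass Key    | Mitchell


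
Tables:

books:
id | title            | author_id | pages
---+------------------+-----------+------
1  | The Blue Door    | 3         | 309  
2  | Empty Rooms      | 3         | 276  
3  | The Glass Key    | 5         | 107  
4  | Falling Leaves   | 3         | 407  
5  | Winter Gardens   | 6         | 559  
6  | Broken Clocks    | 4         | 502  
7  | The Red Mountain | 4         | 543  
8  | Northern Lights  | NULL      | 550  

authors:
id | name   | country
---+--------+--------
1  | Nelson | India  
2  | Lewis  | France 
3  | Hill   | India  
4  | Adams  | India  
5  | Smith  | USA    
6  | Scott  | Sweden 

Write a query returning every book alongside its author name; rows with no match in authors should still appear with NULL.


LEFT JOIN keeps every row from books (the left table); where author_id has no match in authors, the author columns become NULL. Walk through each book:
  - book 1 (The Blue Door): author_id=3 -> matches Hill
  - book 2 (Empty Rooms): author_id=3 -> matches Hill
  - book 3 (The Glass Key): author_id=5 -> matches Smith
  - book 4 (Falling Leaves): author_id=3 -> matches Hill
  - book 5 (Winter Gardens): author_id=6 -> matches Scott
  - book 6 (Broken Clocks): author_id=4 -> matches Adams
  - book 7 (The Red Mountain): author_id=4 -> matches Adams
  - book 8 (Northern Lights): author_id=NULL, no match -> kept with NULL
All 8 rows appear; 1 has NULL author.

SQL:
SELECT a.title, b.name AS author
FROM books a
LEFT JOIN authors b ON a.author_id = b.id

Result:
title            | author
-----------------+-------
The Blue Door    | Hill  
Empty Rooms      | Hill  
The Glass Key    | Smith 
Falling Leaves   | Hill  
Winter Gardens   | Scott 
Broken Clocks    | Adams 
The Red Mountain | Adams 
Northern Lights  | NULL  


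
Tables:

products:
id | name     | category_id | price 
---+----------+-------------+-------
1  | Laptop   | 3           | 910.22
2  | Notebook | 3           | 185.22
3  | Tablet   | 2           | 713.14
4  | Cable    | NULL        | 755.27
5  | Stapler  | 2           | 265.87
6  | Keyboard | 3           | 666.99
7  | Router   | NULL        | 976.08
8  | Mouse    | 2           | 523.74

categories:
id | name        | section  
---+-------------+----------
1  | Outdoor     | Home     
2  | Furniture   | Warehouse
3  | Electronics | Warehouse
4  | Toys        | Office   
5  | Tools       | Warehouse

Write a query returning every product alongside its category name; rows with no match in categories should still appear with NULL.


LEFT JOIN keeps every row from products (the left table); where category_id has no match in categories, the category columns become NULL. Walk through each product:
  - product 1 (Laptop): category_id=3 -> matches Electronics
  - product 2 (Notebook): category_id=3 -> matches Electronics
  - product 3 (Tablet): category_id=2 -> matches Furniture
  - product 4 (Cable): category_id=NULL, no match -> kept with NULL
  - product 5 (Stapler): category_id=2 -> matches Furniture
  - product 6 (Keyboard): category_id=3 -> matches Electronics
  - product 7 (Router): category_id=NULL, no match -> kept with NULL
  - product 8 (Mouse): category_id=2 -> matches Furniture
All 8 rows appear; 2 have NULL category.

SQL:
SELECT a.name, b.name AS category
FROM products a
LEFT JOIN categories b ON a.category_id = b.id

Result:
name     | category   
---------+------------
Laptop   | Electronics
Notebook | Electronics
Tablet   | Furniture  
Cable    | NULL       
Stapler  | Furniture  
Keyboard | Electronics
Router   | NULL       
Mouse    | Furniture  


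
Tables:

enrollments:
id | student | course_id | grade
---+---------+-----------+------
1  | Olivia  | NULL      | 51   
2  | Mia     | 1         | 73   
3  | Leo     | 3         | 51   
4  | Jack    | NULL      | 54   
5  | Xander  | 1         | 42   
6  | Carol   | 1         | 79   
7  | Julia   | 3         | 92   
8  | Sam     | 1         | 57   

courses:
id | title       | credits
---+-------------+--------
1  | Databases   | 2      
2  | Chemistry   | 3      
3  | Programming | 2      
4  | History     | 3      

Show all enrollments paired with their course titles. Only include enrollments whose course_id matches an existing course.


INNER JOIN keeps only enrollments rows whose course_id matches an id in courses. Walk through each enrollment:
  - enrollment 1 (Olivia): course_id=NULL, no match -> dropped
  - enrollment 2 (Mia): course_id=1 -> matches Databases
  - enrollment 3 (Leo): course_id=3 -> matches Programming
  - enrollment 4 (Jack): course_id=NULL, no match -> dropped
  - enrollment 5 (Xander): course_id=1 -> matches Databases
  - enrollment 6 (Carol): course_id=1 -> matches Databases
  - enrollment 7 (Julia): course_id=3 -> matches Programming
  - enrollment 8 (Sam): course_id=1 -> matches Databases
So 2 of 8 rows are dropped.

SQL:
SELECT a.student, b.title AS course
FROM enrollments a
INNER JOIN courses b ON a.course_id = b.id

Result:
student | course     
--------+------------
Mia     | Databases  
Leo     | Programming
Xander  | Databases  
Carol   | Databases  
Julia   | Programming
Sam     | Databases  


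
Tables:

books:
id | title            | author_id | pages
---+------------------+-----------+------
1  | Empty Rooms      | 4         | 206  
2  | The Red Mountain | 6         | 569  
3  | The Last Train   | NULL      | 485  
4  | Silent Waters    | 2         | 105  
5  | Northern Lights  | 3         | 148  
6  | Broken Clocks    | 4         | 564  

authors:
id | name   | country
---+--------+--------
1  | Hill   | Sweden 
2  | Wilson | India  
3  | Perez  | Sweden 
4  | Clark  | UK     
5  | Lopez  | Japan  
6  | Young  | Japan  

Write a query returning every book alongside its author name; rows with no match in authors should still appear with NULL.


LEFT JOIN keeps every row from books (the left table); where author_id has no match in authors, the author columns become NULL. Walk through each book:
  - book 1 (Empty Rooms): author_id=4 -> matches Clark
  - book 2 (The Red Mountain): author_id=6 -> matches Young
  - book 3 (The Last Train): author_id=NULL, no match -> kept with NULL
  - book 4 (Silent Waters): author_id=2 -> matches Wilson
  - book 5 (Northern Lights): author_id=3 -> matches Perez
  - book 6 (Broken Clocks): author_id=4 -> matches Clark
All 6 rows appear; 1 has NULL author.

SQL:
SELECT a.title, b.name AS author
FROM books a
LEFT JOIN authors b ON a.author_id = b.id

Result:
title            | author
-----------------+-------
Empty Rooms      | Clark 
The Red Mountain | Young 
The Last Train   | NULL  
Silent Waters    | Wilson
Northern Lights  | Perez 
Broken Clocks    | Clark 


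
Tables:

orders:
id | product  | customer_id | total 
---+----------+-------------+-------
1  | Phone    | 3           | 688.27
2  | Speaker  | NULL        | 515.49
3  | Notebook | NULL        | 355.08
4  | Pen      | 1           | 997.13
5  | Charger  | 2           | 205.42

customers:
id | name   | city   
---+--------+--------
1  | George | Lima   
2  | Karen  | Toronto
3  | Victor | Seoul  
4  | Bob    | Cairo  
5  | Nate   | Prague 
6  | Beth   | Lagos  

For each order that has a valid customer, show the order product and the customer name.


INNER JOIN keeps only orders rows whose customer_id matches an id in customers. Walk through each order:
  - order 1 (Phone): customer_id=3 -> matches Victor
  - order 2 (Speaker): customer_id=NULL, no match -> dropped
  - order 3 (Notebook): customer_id=NULL, no match -> dropped
  - order 4 (Pen): customer_id=1 -> matches George
  - order 5 (Charger): customer_id=2 -> matches Karen
So 2 of 5 rows are dropped.

SQL:
SELECT a.product, b.name AS customer
FROM orders a
INNER JOIN customers b ON a.customer_id = b.id

Result:
product | customer
--------+---------
Phone   | Victor  
Pen     | George  
Charger | Karen   


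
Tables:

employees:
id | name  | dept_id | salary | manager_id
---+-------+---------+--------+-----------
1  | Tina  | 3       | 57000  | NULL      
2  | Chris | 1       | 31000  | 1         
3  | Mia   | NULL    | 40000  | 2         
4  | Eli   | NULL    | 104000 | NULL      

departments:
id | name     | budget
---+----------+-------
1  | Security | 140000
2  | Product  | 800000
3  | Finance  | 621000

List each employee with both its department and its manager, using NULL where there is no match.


Two LEFT JOINs from the same base table employees: one to departments via dept_id, one to employees itself via manager_id. Both are LEFT so every employee is preserved.
Match against departments:
  - employee 1 (Tina): dept_id=3 -> matches Finance
  - employee 2 (Chris): dept_id=1 -> matches Security
  - employee 3 (Mia): dept_id=NULL, no match -> kept with NULL
  - employee 4 (Eli): dept_id=NULL, no match -> kept with NULL
Match against employees (self):
  - employee 1 (Tina): manager_id=NULL -> NULL
  - employee 2 (Chris): manager_id=1 -> Tina
  - employee 3 (Mia): manager_id=2 -> Chris
  - employee 4 (Eli): manager_id=NULL -> NULL

SQL:
SELECT a.name, b.name AS department, c.name AS manager
FROM employees a
LEFT JOIN departments b ON a.dept_id = b.id
LEFT JOIN employees c ON a.manager_id = c.id

Result:
name  | department | manager
------+------------+--------
Tina  | Finance    | NULL   
Chris | Security   | Tina   
Mia   | NULL       | Chris  
Eli   | NULL       | NULL   


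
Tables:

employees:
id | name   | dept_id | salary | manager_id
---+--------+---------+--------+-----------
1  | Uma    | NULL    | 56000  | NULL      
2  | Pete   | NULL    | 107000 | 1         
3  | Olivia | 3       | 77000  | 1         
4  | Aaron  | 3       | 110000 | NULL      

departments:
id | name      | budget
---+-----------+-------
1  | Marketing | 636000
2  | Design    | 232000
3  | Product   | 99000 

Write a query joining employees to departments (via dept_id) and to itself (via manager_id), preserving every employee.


Two LEFT JOINs from the same base table employees: one to departments via dept_id, one to employees itself via manager_id. Both are LEFT so every employee is preserved.
Match against departments:
  - employee 1 (Uma): dept_id=NULL, no match -> kept with NULL
  - employee 2 (Pete): dept_id=NULL, no match -> kept with NULL
  - employee 3 (Olivia): dept_id=3 -> matches Product
  - employee 4 (Aaron): dept_id=3 -> matches Product
Match against employees (self):
  - employee 1 (Uma): manager_id=NULL -> NULL
  - employee 2 (Pete): manager_id=1 -> Uma
  - employee 3 (Olivia): manager_id=1 -> Uma
  - employee 4 (Aaron): manager_id=NULL -> NULL

SQL:
SELECT a.name, b.name AS department, c.name AS manager
FROM employees a
LEFT JOIN departments b ON a.dept_id = b.id
LEFT JOIN employees c ON a.manager_id = c.id

Result:
name   | department | manager
-------+------------+--------
Uma    | NULL       | NULL   
Pete   | NULL       | Uma    
Olivia | Product    | Uma    
Aaron  | Product    | NULL   
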